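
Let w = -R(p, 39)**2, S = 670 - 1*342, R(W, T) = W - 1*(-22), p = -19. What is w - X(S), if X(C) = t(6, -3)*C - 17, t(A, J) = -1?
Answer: 336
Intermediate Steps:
R(W, T) = 22 + W (R(W, T) = W + 22 = 22 + W)
S = 328 (S = 670 - 342 = 328)
X(C) = -17 - C (X(C) = -C - 17 = -17 - C)
w = -9 (w = -(22 - 19)**2 = -1*3**2 = -1*9 = -9)
w - X(S) = -9 - (-17 - 1*328) = -9 - (-17 - 328) = -9 - 1*(-345) = -9 + 345 = 336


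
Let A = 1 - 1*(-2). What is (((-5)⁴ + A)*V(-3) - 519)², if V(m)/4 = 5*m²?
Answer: 12660975441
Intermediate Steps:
V(m) = 20*m² (V(m) = 4*(5*m²) = 20*m²)
A = 3 (A = 1 + 2 = 3)
(((-5)⁴ + A)*V(-3) - 519)² = (((-5)⁴ + 3)*(20*(-3)²) - 519)² = ((625 + 3)*(20*9) - 519)² = (628*180 - 519)² = (113040 - 519)² = 112521² = 12660975441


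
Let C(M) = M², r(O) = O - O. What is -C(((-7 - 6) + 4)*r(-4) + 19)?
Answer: -361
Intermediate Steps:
r(O) = 0
-C(((-7 - 6) + 4)*r(-4) + 19) = -(((-7 - 6) + 4)*0 + 19)² = -((-13 + 4)*0 + 19)² = -(-9*0 + 19)² = -(0 + 19)² = -1*19² = -1*361 = -361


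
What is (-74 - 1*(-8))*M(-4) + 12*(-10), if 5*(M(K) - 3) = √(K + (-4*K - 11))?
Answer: -1656/5 ≈ -331.20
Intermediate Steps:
M(K) = 3 + √(-11 - 3*K)/5 (M(K) = 3 + √(K + (-4*K - 11))/5 = 3 + √(K + (-11 - 4*K))/5 = 3 + √(-11 - 3*K)/5)
(-74 - 1*(-8))*M(-4) + 12*(-10) = (-74 - 1*(-8))*(3 + √(-11 - 3*(-4))/5) + 12*(-10) = (-74 + 8)*(3 + √(-11 + 12)/5) - 120 = -66*(3 + √1/5) - 120 = -66*(3 + (⅕)*1) - 120 = -66*(3 + ⅕) - 120 = -66*16/5 - 120 = -1056/5 - 120 = -1656/5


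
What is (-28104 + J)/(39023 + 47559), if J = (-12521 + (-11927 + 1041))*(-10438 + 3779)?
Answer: 155839109/86582 ≈ 1799.9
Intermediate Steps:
J = 155867213 (J = (-12521 - 10886)*(-6659) = -23407*(-6659) = 155867213)
(-28104 + J)/(39023 + 47559) = (-28104 + 155867213)/(39023 + 47559) = 155839109/86582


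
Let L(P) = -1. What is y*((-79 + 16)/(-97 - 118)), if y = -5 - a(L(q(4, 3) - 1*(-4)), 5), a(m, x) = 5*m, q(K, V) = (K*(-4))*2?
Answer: 0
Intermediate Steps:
q(K, V) = -8*K (q(K, V) = -4*K*2 = -8*K)
y = 0 (y = -5 - 5*(-1) = -5 - 1*(-5) = -5 + 5 = 0)
y*((-79 + 16)/(-97 - 118)) = 0*((-79 + 16)/(-97 - 118)) = 0*(-63/(-215)) = 0*(-63*(-1/215)) = 0*(63/215) = 0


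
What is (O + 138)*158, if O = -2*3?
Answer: 20856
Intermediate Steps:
O = -6
(O + 138)*158 = (-6 + 138)*158 = 132*158 = 20856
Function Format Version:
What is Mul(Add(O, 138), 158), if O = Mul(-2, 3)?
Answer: 20856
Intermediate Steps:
O = -6
Mul(Add(O, 138), 158) = Mul(Add(-6, 138), 158) = Mul(132, 158) = 20856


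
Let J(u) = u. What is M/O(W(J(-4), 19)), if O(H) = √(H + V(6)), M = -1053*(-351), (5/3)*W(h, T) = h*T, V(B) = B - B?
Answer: -123201*I*√285/38 ≈ -54734.0*I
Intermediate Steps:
V(B) = 0
W(h, T) = 3*T*h/5 (W(h, T) = 3*(h*T)/5 = 3*(T*h)/5 = 3*T*h/5)
M = 369603
O(H) = √H (O(H) = √(H + 0) = √H)
M/O(W(J(-4), 19)) = 369603/(√((⅗)*19*(-4))) = 369603/(√(-228/5)) = 369603/((2*I*√285/5)) = 369603*(-I*√285/114) = -123201*I*√285/38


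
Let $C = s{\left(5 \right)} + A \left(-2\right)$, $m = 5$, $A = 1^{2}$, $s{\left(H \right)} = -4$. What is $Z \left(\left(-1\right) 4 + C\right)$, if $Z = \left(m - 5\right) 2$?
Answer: $0$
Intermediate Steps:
$A = 1$
$C = -6$ ($C = -4 + 1 \left(-2\right) = -4 - 2 = -6$)
$Z = 0$ ($Z = \left(5 - 5\right) 2 = 0 \cdot 2 = 0$)
$Z \left(\left(-1\right) 4 + C\right) = 0 \left(\left(-1\right) 4 - 6\right) = 0 \left(-4 - 6\right) = 0 \left(-10\right) = 0$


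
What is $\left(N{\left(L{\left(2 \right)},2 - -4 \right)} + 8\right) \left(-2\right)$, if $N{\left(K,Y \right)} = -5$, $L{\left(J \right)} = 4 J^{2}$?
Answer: $-6$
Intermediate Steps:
$\left(N{\left(L{\left(2 \right)},2 - -4 \right)} + 8\right) \left(-2\right) = \left(-5 + 8\right) \left(-2\right) = 3 \left(-2\right) = -6$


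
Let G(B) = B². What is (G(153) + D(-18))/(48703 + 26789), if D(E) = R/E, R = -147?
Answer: 140503/452952 ≈ 0.31019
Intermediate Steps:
D(E) = -147/E
(G(153) + D(-18))/(48703 + 26789) = (153² - 147/(-18))/(48703 + 26789) = (23409 - 147*(-1/18))/75492 = (23409 + 49/6)*(1/75492) = (140503/6)*(1/75492) = 140503/452952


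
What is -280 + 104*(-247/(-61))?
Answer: 8608/61 ≈ 141.11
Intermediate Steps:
-280 + 104*(-247/(-61)) = -280 + 104*(-247*(-1/61)) = -280 + 104*(247/61) = -280 + 25688/61 = 8608/61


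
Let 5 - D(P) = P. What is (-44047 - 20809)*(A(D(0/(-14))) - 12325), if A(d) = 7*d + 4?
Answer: 796820816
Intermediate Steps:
D(P) = 5 - P
A(d) = 4 + 7*d
(-44047 - 20809)*(A(D(0/(-14))) - 12325) = (-44047 - 20809)*((4 + 7*(5 - 0/(-14))) - 12325) = -64856*((4 + 7*(5 - 0*(-1)/14)) - 12325) = -64856*((4 + 7*(5 - 1*0)) - 12325) = -64856*((4 + 7*(5 + 0)) - 12325) = -64856*((4 + 7*5) - 12325) = -64856*((4 + 35) - 12325) = -64856*(39 - 12325) = -64856*(-12286) = 796820816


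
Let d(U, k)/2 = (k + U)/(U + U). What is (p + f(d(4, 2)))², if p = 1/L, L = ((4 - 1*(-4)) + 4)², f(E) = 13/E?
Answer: 1560001/20736 ≈ 75.232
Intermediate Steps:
d(U, k) = (U + k)/U (d(U, k) = 2*((k + U)/(U + U)) = 2*((U + k)/((2*U))) = 2*((U + k)*(1/(2*U))) = 2*((U + k)/(2*U)) = (U + k)/U)
L = 144 (L = ((4 + 4) + 4)² = (8 + 4)² = 12² = 144)
p = 1/144 ≈ 0.0069444
(p + f(d(4, 2)))² = (1/144 + 13/(((4 + 2)/4)))² = (1/144 + 13/(((¼)*6)))² = (1/144 + 13/(3/2))² = (1/144 + 13*(⅔))² = (1/144 + 26/3)² = (1249/144)² = 1560001/20736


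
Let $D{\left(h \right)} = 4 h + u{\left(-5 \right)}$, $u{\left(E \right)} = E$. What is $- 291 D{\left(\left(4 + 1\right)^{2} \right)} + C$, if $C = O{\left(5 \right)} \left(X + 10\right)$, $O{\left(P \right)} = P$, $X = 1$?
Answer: $-27590$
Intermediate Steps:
$C = 55$ ($C = 5 \left(1 + 10\right) = 5 \cdot 11 = 55$)
$D{\left(h \right)} = -5 + 4 h$ ($D{\left(h \right)} = 4 h - 5 = -5 + 4 h$)
$- 291 D{\left(\left(4 + 1\right)^{2} \right)} + C = - 291 \left(-5 + 4 \left(4 + 1\right)^{2}\right) + 55 = - 291 \left(-5 + 4 \cdot 5^{2}\right) + 55 = - 291 \left(-5 + 4 \cdot 25\right) + 55 = - 291 \left(-5 + 100\right) + 55 = \left(-291\right) 95 + 55 = -27645 + 55 = -27590$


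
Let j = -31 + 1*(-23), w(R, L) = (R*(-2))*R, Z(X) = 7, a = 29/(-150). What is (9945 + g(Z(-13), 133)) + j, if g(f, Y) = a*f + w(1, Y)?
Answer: 1483147/150 ≈ 9887.6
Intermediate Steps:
a = -29/150 (a = 29*(-1/150) = -29/150 ≈ -0.19333)
w(R, L) = -2*R**2 (w(R, L) = (-2*R)*R = -2*R**2)
j = -54 (j = -31 - 23 = -54)
g(f, Y) = -2 - 29*f/150 (g(f, Y) = -29*f/150 - 2*1**2 = -29*f/150 - 2*1 = -29*f/150 - 2 = -2 - 29*f/150)
(9945 + g(Z(-13), 133)) + j = (9945 + (-2 - 29/150*7)) - 54 = (9945 + (-2 - 203/150)) - 54 = (9945 - 503/150) - 54 = 1491247/150 - 54 = 1483147/150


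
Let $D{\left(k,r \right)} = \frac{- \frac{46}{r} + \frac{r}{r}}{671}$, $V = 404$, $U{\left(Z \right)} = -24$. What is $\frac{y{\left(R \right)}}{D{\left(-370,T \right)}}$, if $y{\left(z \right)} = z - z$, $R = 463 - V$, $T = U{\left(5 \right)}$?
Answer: $0$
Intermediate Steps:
$T = -24$
$R = 59$ ($R = 463 - 404 = 59$)
$y{\left(z \right)} = 0$
$D{\left(k,r \right)} = \frac{1}{671} - \frac{46}{671 r}$ ($D{\left(k,r \right)} = \left(- \frac{46}{r} + 1\right) \frac{1}{671} = \left(1 - \frac{46}{r}\right) \frac{1}{671} = \frac{1}{671} - \frac{46}{671 r}$)
$\frac{y{\left(R \right)}}{D{\left(-370,T \right)}} = \frac{0}{\frac{1}{671} \frac{1}{-24} \left(-46 - 24\right)} = \frac{0}{\frac{1}{671} \left(- \frac{1}{24}\right) \left(-70\right)} = \frac{0}{\frac{35}{8052}} = 0 \cdot \frac{8052}{35} = 0$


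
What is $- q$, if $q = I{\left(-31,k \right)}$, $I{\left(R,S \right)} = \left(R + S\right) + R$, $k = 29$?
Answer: $33$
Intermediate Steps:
$I{\left(R,S \right)} = S + 2 R$
$q = -33$ ($q = 29 + 2 \left(-31\right) = 29 - 62 = -33$)
$- q = \left(-1\right) \left(-33\right) = 33$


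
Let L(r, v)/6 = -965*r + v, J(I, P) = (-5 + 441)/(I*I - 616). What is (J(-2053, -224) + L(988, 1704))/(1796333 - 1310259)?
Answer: -12032144715346/1024204824141 ≈ -11.748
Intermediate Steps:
J(I, P) = 436/(-616 + I²) (J(I, P) = 436/(I² - 616) = 436/(-616 + I²))
L(r, v) = -5790*r + 6*v (L(r, v) = 6*(-965*r + v) = 6*(v - 965*r) = -5790*r + 6*v)
(J(-2053, -224) + L(988, 1704))/(1796333 - 1310259) = (436/(-616 + (-2053)²) + (-5790*988 + 6*1704))/(1796333 - 1310259) = (436/(-616 + 4214809) + (-5720520 + 10224))/486074 = (436/4214193 - 5710296)*(1/486074) = -24064289430692/4214193*1/486074 = -12032144715346/1024204824141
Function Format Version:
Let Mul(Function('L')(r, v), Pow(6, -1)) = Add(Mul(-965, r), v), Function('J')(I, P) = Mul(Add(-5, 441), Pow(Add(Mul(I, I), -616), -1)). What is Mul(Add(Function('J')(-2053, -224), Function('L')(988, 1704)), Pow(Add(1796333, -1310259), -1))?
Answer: Rational(-12032144715346, 1024204824141) ≈ -11.748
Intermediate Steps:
Function('J')(I, P) = Mul(436, Pow(Add(-616, Pow(I, 2)), -1)) (Function('J')(I, P) = Mul(436, Pow(Add(Pow(I, 2), -616), -1)) = Mul(436, Pow(Add(-616, Pow(I, 2)), -1)))
Function('L')(r, v) = Add(Mul(-5790, r), Mul(6, v)) (Function('L')(r, v) = Mul(6, Add(Mul(-965, r), v)) = Mul(6, Add(v, Mul(-965, r))) = Add(Mul(-5790, r), Mul(6, v)))
Mul(Add(Function('J')(-2053, -224), Function('L')(988, 1704)), Pow(Add(1796333, -1310259), -1)) = Mul(Add(Mul(436, Pow(Add(-616, Pow(-2053, 2)), -1)), Add(Mul(-5790, 988), Mul(6, 1704))), Pow(Add(1796333, -1310259), -1)) = Mul(Add(Mul(436, Pow(Add(-616, 4214809), -1)), Add(-5720520, 10224)), Pow(486074, -1)) = Mul(Add(Mul(436, Pow(4214193, -1)), -5710296), Rational(1, 486074)) = Mul(Add(Mul(436, Rational(1, 4214193)), -5710296), Rational(1, 486074)) = Mul(Add(Rational(436, 4214193), -5710296), Rational(1, 486074)) = Mul(Rational(-24064289430692, 4214193), Rational(1, 486074)) = Rational(-12032144715346, 1024204824141)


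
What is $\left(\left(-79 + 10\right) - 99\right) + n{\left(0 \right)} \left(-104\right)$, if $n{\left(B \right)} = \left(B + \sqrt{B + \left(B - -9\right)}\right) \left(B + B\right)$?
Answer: $-168$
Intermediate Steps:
$n{\left(B \right)} = 2 B \left(B + \sqrt{9 + 2 B}\right)$ ($n{\left(B \right)} = \left(B + \sqrt{B + \left(B + 9\right)}\right) 2 B = \left(B + \sqrt{B + \left(9 + B\right)}\right) 2 B = \left(B + \sqrt{9 + 2 B}\right) 2 B = 2 B \left(B + \sqrt{9 + 2 B}\right)$)
$\left(\left(-79 + 10\right) - 99\right) + n{\left(0 \right)} \left(-104\right) = \left(\left(-79 + 10\right) - 99\right) + 2 \cdot 0 \left(0 + \sqrt{9 + 2 \cdot 0}\right) \left(-104\right) = \left(-69 - 99\right) + 2 \cdot 0 \left(0 + \sqrt{9 + 0}\right) \left(-104\right) = -168 + 2 \cdot 0 \left(0 + \sqrt{9}\right) \left(-104\right) = -168 + 2 \cdot 0 \left(0 + 3\right) \left(-104\right) = -168 + 2 \cdot 0 \cdot 3 \left(-104\right) = -168 + 0 \left(-104\right) = -168 + 0 = -168$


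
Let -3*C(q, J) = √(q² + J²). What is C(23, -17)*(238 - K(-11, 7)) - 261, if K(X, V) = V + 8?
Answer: -261 - 223*√818/3 ≈ -2387.0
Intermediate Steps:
C(q, J) = -√(J² + q²)/3 (C(q, J) = -√(q² + J²)/3 = -√(J² + q²)/3)
K(X, V) = 8 + V
C(23, -17)*(238 - K(-11, 7)) - 261 = (-√((-17)² + 23²)/3)*(238 - (8 + 7)) - 261 = (-√(289 + 529)/3)*(238 - 1*15) - 261 = (-√818/3)*(238 - 15) - 261 = -√818/3*223 - 261 = -223*√818/3 - 261 = -261 - 223*√818/3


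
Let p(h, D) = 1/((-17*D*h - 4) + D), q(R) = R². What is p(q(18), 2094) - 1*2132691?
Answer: -24593471762443/11531662 ≈ -2.1327e+6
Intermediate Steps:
p(h, D) = 1/(-4 + D - 17*D*h) (p(h, D) = 1/((-17*D*h - 4) + D) = 1/((-4 - 17*D*h) + D) = 1/(-4 + D - 17*D*h))
p(q(18), 2094) - 1*2132691 = -1/(4 - 1*2094 + 17*2094*18²) - 1*2132691 = -1/(4 - 2094 + 17*2094*324) - 2132691 = -1/(4 - 2094 + 11533752) - 2132691 = -1/11531662 - 2132691 = -24593471762443/11531662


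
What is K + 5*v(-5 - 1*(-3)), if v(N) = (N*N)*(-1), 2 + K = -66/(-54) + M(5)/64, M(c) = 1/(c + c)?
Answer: -119671/5760 ≈ -20.776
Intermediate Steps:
M(c) = 1/(2*c)
K = -4471/5760 (K = -2 + (-66/(-54) + ((½)/5)/64) = -2 + (-66*(-1/54) + ((½)*(⅕))*(1/64)) = -2 + (11/9 + (⅒)*(1/64)) = -2 + (11/9 + 1/640) = -2 + 7049/5760 = -4471/5760 ≈ -0.77622)
v(N) = -N² (v(N) = N²*(-1) = -N²)
K + 5*v(-5 - 1*(-3)) = -4471/5760 + 5*(-(-5 - 1*(-3))²) = -4471/5760 + 5*(-(-5 + 3)²) = -4471/5760 + 5*(-1*(-2)²) = -4471/5760 + 5*(-1*4) = -4471/5760 + 5*(-4) = -4471/5760 - 20 = -119671/5760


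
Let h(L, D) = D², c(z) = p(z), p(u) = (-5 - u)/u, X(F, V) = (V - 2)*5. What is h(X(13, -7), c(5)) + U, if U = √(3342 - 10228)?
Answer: 4 + I*√6886 ≈ 4.0 + 82.982*I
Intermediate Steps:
X(F, V) = -10 + 5*V (X(F, V) = (-2 + V)*5 = -10 + 5*V)
p(u) = (-5 - u)/u
c(z) = (-5 - z)/z
U = I*√6886 (U = √(-6886) = I*√6886 ≈ 82.982*I)
h(X(13, -7), c(5)) + U = ((-5 - 1*5)/5)² + I*√6886 = ((-5 - 5)/5)² + I*√6886 = ((⅕)*(-10))² + I*√6886 = (-2)² + I*√6886 = 4 + I*√6886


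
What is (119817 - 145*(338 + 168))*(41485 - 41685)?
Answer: -9289400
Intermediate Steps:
(119817 - 145*(338 + 168))*(41485 - 41685) = (119817 - 145*506)*(-200) = (119817 - 73370)*(-200) = 46447*(-200) = -9289400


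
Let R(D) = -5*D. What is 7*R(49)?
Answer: -1715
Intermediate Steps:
7*R(49) = 7*(-5*49) = 7*(-245) = -1715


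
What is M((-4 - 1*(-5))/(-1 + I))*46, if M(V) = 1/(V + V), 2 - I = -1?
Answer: 46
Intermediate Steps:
I = 3 (I = 2 - 1*(-1) = 2 + 1 = 3)
M(V) = 1/(2*V)
M((-4 - 1*(-5))/(-1 + I))*46 = (1/(2*(((-4 - 1*(-5))/(-1 + 3)))))*46 = (1/(2*(((-4 + 5)/2))))*46 = (1/(2*((1*(½)))))*46 = (1/(2*(½)))*46 = ((½)*2)*46 = 1*46 = 46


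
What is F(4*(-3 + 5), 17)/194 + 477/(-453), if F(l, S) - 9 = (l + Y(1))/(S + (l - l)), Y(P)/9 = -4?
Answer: -505507/497998 ≈ -1.0151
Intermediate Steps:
Y(P) = -36 (Y(P) = 9*(-4) = -36)
F(l, S) = 9 + (-36 + l)/S (F(l, S) = 9 + (l - 36)/(S + (l - l)) = 9 + (-36 + l)/(S + 0) = 9 + (-36 + l)/S)
F(4*(-3 + 5), 17)/194 + 477/(-453) = ((-36 + 4*(-3 + 5) + 9*17)/17)/194 + 477/(-453) = ((-36 + 4*2 + 153)/17)*(1/194) + 477*(-1/453) = ((-36 + 8 + 153)/17)*(1/194) - 159/151 = ((1/17)*125)*(1/194) - 159/151 = (125/17)*(1/194) - 159/151 = 125/3298 - 159/151 = -505507/497998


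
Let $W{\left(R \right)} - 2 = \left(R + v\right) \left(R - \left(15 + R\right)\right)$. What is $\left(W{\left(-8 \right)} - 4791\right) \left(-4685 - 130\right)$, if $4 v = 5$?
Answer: $\frac{90286065}{4} \approx 2.2572 \cdot 10^{7}$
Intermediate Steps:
$v = \frac{5}{4}$ ($v = \frac{1}{4} \cdot 5 = \frac{5}{4} \approx 1.25$)
$W{\left(R \right)} = - \frac{67}{4} - 15 R$ ($W{\left(R \right)} = 2 + \left(R + \frac{5}{4}\right) \left(R - \left(15 + R\right)\right) = 2 + \left(\frac{5}{4} + R\right) \left(-15\right) = 2 - \left(\frac{75}{4} + 15 R\right) = - \frac{67}{4} - 15 R$)
$\left(W{\left(-8 \right)} - 4791\right) \left(-4685 - 130\right) = \left(\left(- \frac{67}{4} - -120\right) - 4791\right) \left(-4685 - 130\right) = \left(\left(- \frac{67}{4} + 120\right) - 4791\right) \left(-4685 - 130\right) = \left(\frac{413}{4} - 4791\right) \left(-4685 - 130\right) = \left(- \frac{18751}{4}\right) \left(-4815\right) = \frac{90286065}{4}$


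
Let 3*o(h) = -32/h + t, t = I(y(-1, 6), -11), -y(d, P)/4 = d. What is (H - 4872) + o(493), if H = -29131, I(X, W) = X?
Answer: -50288497/1479 ≈ -34002.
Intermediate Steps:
y(d, P) = -4*d
t = 4 (t = -4*(-1) = 4)
o(h) = 4/3 - 32/(3*h) (o(h) = (-32/h + 4)/3 = (4 - 32/h)/3 = 4/3 - 32/(3*h))
(H - 4872) + o(493) = (-29131 - 4872) + (4/3)*(-8 + 493)/493 = -34003 + (4/3)*(1/493)*485 = -34003 + 1940/1479 = -50288497/1479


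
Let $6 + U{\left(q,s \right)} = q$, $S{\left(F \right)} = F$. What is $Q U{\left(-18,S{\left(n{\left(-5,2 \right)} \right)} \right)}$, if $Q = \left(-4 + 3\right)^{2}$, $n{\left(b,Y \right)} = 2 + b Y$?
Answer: $-24$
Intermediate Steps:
$n{\left(b,Y \right)} = 2 + Y b$
$U{\left(q,s \right)} = -6 + q$
$Q = 1$ ($Q = \left(-1\right)^{2} = 1$)
$Q U{\left(-18,S{\left(n{\left(-5,2 \right)} \right)} \right)} = 1 \left(-6 - 18\right) = 1 \left(-24\right) = -24$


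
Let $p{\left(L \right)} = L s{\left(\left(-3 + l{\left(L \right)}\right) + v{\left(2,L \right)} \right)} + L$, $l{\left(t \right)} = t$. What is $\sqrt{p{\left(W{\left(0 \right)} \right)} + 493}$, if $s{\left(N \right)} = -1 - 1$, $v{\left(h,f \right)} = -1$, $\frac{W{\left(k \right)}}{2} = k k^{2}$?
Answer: $\sqrt{493} \approx 22.204$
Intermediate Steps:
$W{\left(k \right)} = 2 k^{3}$ ($W{\left(k \right)} = 2 k k^{2} = 2 k^{3}$)
$s{\left(N \right)} = -2$ ($s{\left(N \right)} = -1 - 1 = -2$)
$p{\left(L \right)} = - L$ ($p{\left(L \right)} = L \left(-2\right) + L = - 2 L + L = - L$)
$\sqrt{p{\left(W{\left(0 \right)} \right)} + 493} = \sqrt{- 2 \cdot 0^{3} + 493} = \sqrt{- 2 \cdot 0 + 493} = \sqrt{\left(-1\right) 0 + 493} = \sqrt{0 + 493} = \sqrt{493}$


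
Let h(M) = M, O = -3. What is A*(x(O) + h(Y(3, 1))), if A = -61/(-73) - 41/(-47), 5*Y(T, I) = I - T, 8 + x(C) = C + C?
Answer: -84384/3431 ≈ -24.595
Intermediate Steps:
x(C) = -8 + 2*C (x(C) = -8 + (C + C) = -8 + 2*C)
Y(T, I) = -T/5 + I/5 (Y(T, I) = (I - T)/5 = -T/5 + I/5)
A = 5860/3431 (A = -61*(-1/73) - 41*(-1/47) = 61/73 + 41/47 = 5860/3431 ≈ 1.7080)
A*(x(O) + h(Y(3, 1))) = 5860*((-8 + 2*(-3)) + (-⅕*3 + (⅕)*1))/3431 = 5860*((-8 - 6) + (-⅗ + ⅕))/3431 = 5860*(-14 - ⅖)/3431 = (5860/3431)*(-72/5) = -84384/3431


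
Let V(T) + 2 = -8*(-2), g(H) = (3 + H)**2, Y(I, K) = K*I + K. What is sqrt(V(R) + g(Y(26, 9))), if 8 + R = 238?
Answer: sqrt(60530) ≈ 246.03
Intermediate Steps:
Y(I, K) = K + I*K (Y(I, K) = I*K + K = K + I*K)
R = 230 (R = -8 + 238 = 230)
V(T) = 14 (V(T) = -2 - 8*(-2) = -2 + 16 = 14)
sqrt(V(R) + g(Y(26, 9))) = sqrt(14 + (3 + 9*(1 + 26))**2) = sqrt(14 + (3 + 9*27)**2) = sqrt(14 + (3 + 243)**2) = sqrt(14 + 246**2) = sqrt(14 + 60516) = sqrt(60530)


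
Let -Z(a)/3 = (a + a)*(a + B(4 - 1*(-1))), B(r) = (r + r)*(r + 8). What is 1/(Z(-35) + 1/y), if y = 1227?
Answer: 1227/24478651 ≈ 5.0125e-5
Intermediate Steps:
B(r) = 2*r*(8 + r) (B(r) = (2*r)*(8 + r) = 2*r*(8 + r))
Z(a) = -6*a*(130 + a) (Z(a) = -3*(a + a)*(a + 2*(4 - 1*(-1))*(8 + (4 - 1*(-1)))) = -3*2*a*(a + 2*(4 + 1)*(8 + (4 + 1))) = -3*2*a*(a + 2*5*(8 + 5)) = -3*2*a*(a + 2*5*13) = -3*2*a*(a + 130) = -3*2*a*(130 + a) = -6*a*(130 + a))
1/(Z(-35) + 1/y) = 1/(-6*(-35)*(130 - 35) + 1/1227) = 1/(-6*(-35)*95 + 1/1227) = 1/(19950 + 1/1227) = 1/(24478651/1227) = 1227/24478651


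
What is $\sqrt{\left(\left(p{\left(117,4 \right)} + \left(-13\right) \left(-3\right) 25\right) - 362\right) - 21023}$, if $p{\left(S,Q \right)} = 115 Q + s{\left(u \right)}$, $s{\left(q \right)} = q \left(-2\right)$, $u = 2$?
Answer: $i \sqrt{19954} \approx 141.26 i$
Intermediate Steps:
$s{\left(q \right)} = - 2 q$
$p{\left(S,Q \right)} = -4 + 115 Q$ ($p{\left(S,Q \right)} = 115 Q - 4 = -4 + 115 Q$)
$\sqrt{\left(\left(p{\left(117,4 \right)} + \left(-13\right) \left(-3\right) 25\right) - 362\right) - 21023} = \sqrt{\left(\left(\left(-4 + 115 \cdot 4\right) + \left(-13\right) \left(-3\right) 25\right) - 362\right) - 21023} = \sqrt{\left(\left(\left(-4 + 460\right) + 39 \cdot 25\right) - 362\right) - 21023} = \sqrt{\left(\left(456 + 975\right) - 362\right) - 21023} = \sqrt{\left(1431 - 362\right) - 21023} = \sqrt{1069 - 21023} = \sqrt{-19954} = i \sqrt{19954}$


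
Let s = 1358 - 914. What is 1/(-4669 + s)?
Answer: -1/4225 ≈ -0.00023669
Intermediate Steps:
s = 444
1/(-4669 + s) = 1/(-4669 + 444) = 1/(-4225) = -1/4225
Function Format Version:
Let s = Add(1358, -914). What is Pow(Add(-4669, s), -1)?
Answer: Rational(-1, 4225) ≈ -0.00023669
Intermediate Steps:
s = 444
Pow(Add(-4669, s), -1) = Pow(Add(-4669, 444), -1) = Pow(-4225, -1) = Rational(-1, 4225)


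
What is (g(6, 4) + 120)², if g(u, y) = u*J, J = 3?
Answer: 19044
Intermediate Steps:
g(u, y) = 3*u (g(u, y) = u*3 = 3*u)
(g(6, 4) + 120)² = (3*6 + 120)² = (18 + 120)² = 138² = 19044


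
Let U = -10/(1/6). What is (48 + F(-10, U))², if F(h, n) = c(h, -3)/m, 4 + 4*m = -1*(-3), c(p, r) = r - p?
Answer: 400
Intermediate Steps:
m = -¼ (m = -1 + (-1*(-3))/4 = -1 + (¼)*3 = -1 + ¾ = -¼ ≈ -0.25000)
U = -60 (U = -10/⅙ = -10*6 = -60)
F(h, n) = 12 + 4*h (F(h, n) = (-3 - h)/(-¼) = (-3 - h)*(-4) = 12 + 4*h)
(48 + F(-10, U))² = (48 + (12 + 4*(-10)))² = (48 + (12 - 40))² = (48 - 28)² = 20² = 400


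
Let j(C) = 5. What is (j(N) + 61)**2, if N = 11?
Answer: 4356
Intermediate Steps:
(j(N) + 61)**2 = (5 + 61)**2 = 66**2 = 4356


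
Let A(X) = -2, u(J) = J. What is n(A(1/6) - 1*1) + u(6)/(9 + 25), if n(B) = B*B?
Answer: 156/17 ≈ 9.1765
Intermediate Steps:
n(B) = B²
n(A(1/6) - 1*1) + u(6)/(9 + 25) = (-2 - 1*1)² + 6/(9 + 25) = (-2 - 1)² + 6/34 = (-3)² + (1/34)*6 = 9 + 3/17 = 156/17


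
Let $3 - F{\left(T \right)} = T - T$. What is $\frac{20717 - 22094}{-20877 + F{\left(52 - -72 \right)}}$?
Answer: $\frac{459}{6958} \approx 0.065967$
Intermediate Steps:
$F{\left(T \right)} = 3$ ($F{\left(T \right)} = 3 - \left(T - T\right) = 3 - 0 = 3 + 0 = 3$)
$\frac{20717 - 22094}{-20877 + F{\left(52 - -72 \right)}} = \frac{20717 - 22094}{-20877 + 3} = - \frac{1377}{-20874} = \left(-1377\right) \left(- \frac{1}{20874}\right) = \frac{459}{6958}$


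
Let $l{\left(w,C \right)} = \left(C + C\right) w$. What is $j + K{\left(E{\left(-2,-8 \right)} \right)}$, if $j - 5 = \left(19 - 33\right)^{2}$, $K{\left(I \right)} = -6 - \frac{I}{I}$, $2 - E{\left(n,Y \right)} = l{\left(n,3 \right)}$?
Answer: $194$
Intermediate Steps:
$l{\left(w,C \right)} = 2 C w$
$E{\left(n,Y \right)} = 2 - 6 n$ ($E{\left(n,Y \right)} = 2 - 2 \cdot 3 n = 2 - 6 n$)
$K{\left(I \right)} = -7$ ($K{\left(I \right)} = -6 - 1 = -7$)
$j = 201$ ($j = 5 + \left(19 - 33\right)^{2} = 5 + \left(-14\right)^{2} = 5 + 196 = 201$)
$j + K{\left(E{\left(-2,-8 \right)} \right)} = 201 - 7 = 194$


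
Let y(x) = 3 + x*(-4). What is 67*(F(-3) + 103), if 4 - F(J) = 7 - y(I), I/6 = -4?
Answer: 13333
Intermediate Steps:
I = -24 (I = 6*(-4) = -24)
y(x) = 3 - 4*x
F(J) = 96 (F(J) = 4 - (7 - (3 - 4*(-24))) = 4 - (7 - (3 + 96)) = 4 - (7 - 1*99) = 4 - (7 - 99) = 4 - 1*(-92) = 4 + 92 = 96)
67*(F(-3) + 103) = 67*(96 + 103) = 67*199 = 13333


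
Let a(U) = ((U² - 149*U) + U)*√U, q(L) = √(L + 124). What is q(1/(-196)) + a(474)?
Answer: 154524*√474 + √24303/14 ≈ 3.3642e+6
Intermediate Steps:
q(L) = √(124 + L)
a(U) = √U*(U² - 148*U) (a(U) = (U² - 148*U)*√U = √U*(U² - 148*U))
q(1/(-196)) + a(474) = √(124 + 1/(-196)) + 474^(3/2)*(-148 + 474) = √(124 - 1/196) + (474*√474)*326 = √(24303/196) + 154524*√474 = √24303/14 + 154524*√474 = 154524*√474 + √24303/14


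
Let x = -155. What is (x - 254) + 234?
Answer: -175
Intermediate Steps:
(x - 254) + 234 = (-155 - 254) + 234 = -409 + 234 = -175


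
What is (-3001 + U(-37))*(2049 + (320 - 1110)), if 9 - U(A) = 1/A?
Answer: -139375077/37 ≈ -3.7669e+6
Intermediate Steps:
U(A) = 9 - 1/A
(-3001 + U(-37))*(2049 + (320 - 1110)) = (-3001 + (9 - 1/(-37)))*(2049 + (320 - 1110)) = (-3001 + (9 - 1*(-1/37)))*(2049 - 790) = (-3001 + (9 + 1/37))*1259 = (-3001 + 334/37)*1259 = -110703/37*1259 = -139375077/37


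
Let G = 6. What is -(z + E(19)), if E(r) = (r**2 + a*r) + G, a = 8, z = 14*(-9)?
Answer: -393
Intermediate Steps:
z = -126
E(r) = 6 + r**2 + 8*r (E(r) = (r**2 + 8*r) + 6 = 6 + r**2 + 8*r)
-(z + E(19)) = -(-126 + (6 + 19**2 + 8*19)) = -(-126 + (6 + 361 + 152)) = -(-126 + 519) = -1*393 = -393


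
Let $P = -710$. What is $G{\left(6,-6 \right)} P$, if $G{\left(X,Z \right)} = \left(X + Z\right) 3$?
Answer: $0$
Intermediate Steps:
$G{\left(X,Z \right)} = 3 X + 3 Z$
$G{\left(6,-6 \right)} P = \left(3 \cdot 6 + 3 \left(-6\right)\right) \left(-710\right) = \left(18 - 18\right) \left(-710\right) = 0 \left(-710\right) = 0$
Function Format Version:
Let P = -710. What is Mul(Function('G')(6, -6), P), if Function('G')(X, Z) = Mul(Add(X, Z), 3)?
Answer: 0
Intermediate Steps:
Function('G')(X, Z) = Add(Mul(3, X), Mul(3, Z))
Mul(Function('G')(6, -6), P) = Mul(Add(Mul(3, 6), Mul(3, -6)), -710) = Mul(Add(18, -18), -710) = Mul(0, -710) = 0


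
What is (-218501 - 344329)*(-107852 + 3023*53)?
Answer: -29473718610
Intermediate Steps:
(-218501 - 344329)*(-107852 + 3023*53) = -562830*(-107852 + 160219) = -562830*52367 = -29473718610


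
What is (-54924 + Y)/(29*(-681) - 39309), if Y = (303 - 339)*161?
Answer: 10120/9843 ≈ 1.0281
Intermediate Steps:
Y = -5796 (Y = -36*161 = -5796)
(-54924 + Y)/(29*(-681) - 39309) = (-54924 - 5796)/(29*(-681) - 39309) = -60720/(-19749 - 39309) = -60720/(-59058) = -60720*(-1/59058) = 10120/9843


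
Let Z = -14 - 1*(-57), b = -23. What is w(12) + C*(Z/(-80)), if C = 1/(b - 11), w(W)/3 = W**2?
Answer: 1175083/2720 ≈ 432.02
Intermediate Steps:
w(W) = 3*W**2
Z = 43 (Z = -14 + 57 = 43)
C = -1/34 (C = 1/(-23 - 11) = 1/(-34) = -1/34 ≈ -0.029412)
w(12) + C*(Z/(-80)) = 3*12**2 - 43/(34*(-80)) = 3*144 - 43*(-1)/(34*80) = 432 - 1/34*(-43/80) = 432 + 43/2720 = 1175083/2720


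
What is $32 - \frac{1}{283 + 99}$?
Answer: $\frac{12223}{382} \approx 31.997$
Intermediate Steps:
$32 - \frac{1}{283 + 99} = 32 - \frac{1}{382} = \frac{12223}{382}$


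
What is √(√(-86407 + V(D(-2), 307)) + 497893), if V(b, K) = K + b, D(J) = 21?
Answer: √(497893 + I*√86079) ≈ 705.62 + 0.208*I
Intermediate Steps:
√(√(-86407 + V(D(-2), 307)) + 497893) = √(√(-86407 + (307 + 21)) + 497893) = √(√(-86407 + 328) + 497893) = √(√(-86079) + 497893) = √(I*√86079 + 497893) = √(497893 + I*√86079)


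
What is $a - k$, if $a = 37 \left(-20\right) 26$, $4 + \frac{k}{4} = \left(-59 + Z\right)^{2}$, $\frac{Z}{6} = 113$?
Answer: $-1551868$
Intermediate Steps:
$Z = 678$ ($Z = 6 \cdot 113 = 678$)
$k = 1532628$ ($k = -16 + 4 \left(-59 + 678\right)^{2} = -16 + 4 \cdot 619^{2} = -16 + 4 \cdot 383161 = -16 + 1532644 = 1532628$)
$a = -19240$ ($a = \left(-740\right) 26 = -19240$)
$a - k = -19240 - 1532628 = -1551868$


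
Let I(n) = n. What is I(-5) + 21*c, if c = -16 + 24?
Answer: 163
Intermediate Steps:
c = 8
I(-5) + 21*c = -5 + 21*8 = -5 + 168 = 163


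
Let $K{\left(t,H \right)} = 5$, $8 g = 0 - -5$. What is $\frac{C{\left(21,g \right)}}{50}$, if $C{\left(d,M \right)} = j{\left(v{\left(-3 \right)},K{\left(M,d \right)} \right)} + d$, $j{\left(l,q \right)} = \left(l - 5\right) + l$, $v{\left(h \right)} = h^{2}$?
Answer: $\frac{17}{25} \approx 0.68$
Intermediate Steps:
$g = \frac{5}{8}$ ($g = \frac{0 - -5}{8} = \frac{0 + 5}{8} = \frac{1}{8} \cdot 5 = \frac{5}{8} \approx 0.625$)
$j{\left(l,q \right)} = -5 + 2 l$ ($j{\left(l,q \right)} = \left(-5 + l\right) + l = -5 + 2 l$)
$C{\left(d,M \right)} = 13 + d$ ($C{\left(d,M \right)} = \left(-5 + 2 \left(-3\right)^{2}\right) + d = \left(-5 + 2 \cdot 9\right) + d = \left(-5 + 18\right) + d = 13 + d$)
$\frac{C{\left(21,g \right)}}{50} = \frac{13 + 21}{50} = \frac{1}{50} \cdot 34 = \frac{17}{25}$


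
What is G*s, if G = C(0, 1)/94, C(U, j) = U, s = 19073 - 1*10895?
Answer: 0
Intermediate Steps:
s = 8178 (s = 19073 - 10895 = 8178)
G = 0 (G = 0/94 = 0*(1/94) = 0)
G*s = 0*8178 = 0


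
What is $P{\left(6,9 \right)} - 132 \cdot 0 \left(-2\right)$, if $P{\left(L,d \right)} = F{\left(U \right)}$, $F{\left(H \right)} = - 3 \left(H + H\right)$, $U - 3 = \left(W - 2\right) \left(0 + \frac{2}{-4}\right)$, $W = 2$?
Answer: $-18$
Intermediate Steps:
$U = 3$ ($U = 3 + \left(2 - 2\right) \left(0 + \frac{2}{-4}\right) = 3 + 0 \left(0 + 2 \left(- \frac{1}{4}\right)\right) = 3 + 0 \left(0 - \frac{1}{2}\right) = 3 + 0 \left(- \frac{1}{2}\right) = 3 + 0 = 3$)
$F{\left(H \right)} = - 6 H$ ($F{\left(H \right)} = - 3 \cdot 2 H = - 6 H$)
$P{\left(L,d \right)} = -18$ ($P{\left(L,d \right)} = \left(-6\right) 3 = -18$)
$P{\left(6,9 \right)} - 132 \cdot 0 \left(-2\right) = -18 - 132 \cdot 0 \left(-2\right) = -18 - 0 = -18 + 0 = -18$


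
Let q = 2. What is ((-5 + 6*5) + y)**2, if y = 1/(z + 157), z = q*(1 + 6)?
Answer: 18284176/29241 ≈ 625.29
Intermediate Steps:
z = 14 (z = 2*(1 + 6) = 2*7 = 14)
y = 1/171 (y = 1/(14 + 157) = 1/171 ≈ 0.0058480)
((-5 + 6*5) + y)**2 = ((-5 + 6*5) + 1/171)**2 = ((-5 + 30) + 1/171)**2 = (25 + 1/171)**2 = (4276/171)**2 = 18284176/29241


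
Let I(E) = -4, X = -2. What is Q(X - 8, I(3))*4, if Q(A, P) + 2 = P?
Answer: -24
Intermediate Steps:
Q(A, P) = -2 + P
Q(X - 8, I(3))*4 = (-2 - 4)*4 = -6*4 = -24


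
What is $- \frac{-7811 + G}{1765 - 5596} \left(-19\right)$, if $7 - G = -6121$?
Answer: $\frac{10659}{1277} \approx 8.3469$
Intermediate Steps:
$G = 6128$ ($G = 7 - -6121 = 7 + 6121 = 6128$)
$- \frac{-7811 + G}{1765 - 5596} \left(-19\right) = - \frac{-7811 + 6128}{1765 - 5596} \left(-19\right) = - - \frac{1683}{-3831} \left(-19\right) = - \left(-1683\right) \left(- \frac{1}{3831}\right) \left(-19\right) = - \frac{561 \left(-19\right)}{1277} = \left(-1\right) \left(- \frac{10659}{1277}\right) = \frac{10659}{1277}$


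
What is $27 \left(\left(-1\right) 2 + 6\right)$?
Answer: $108$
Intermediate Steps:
$27 \left(\left(-1\right) 2 + 6\right) = 27 \left(-2 + 6\right) = 27 \cdot 4 = 108$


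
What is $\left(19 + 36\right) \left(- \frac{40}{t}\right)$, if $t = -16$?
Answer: $\frac{275}{2} \approx 137.5$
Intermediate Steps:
$\left(19 + 36\right) \left(- \frac{40}{t}\right) = \left(19 + 36\right) \left(- \frac{40}{-16}\right) = 55 \left(\left(-40\right) \left(- \frac{1}{16}\right)\right) = 55 \cdot \frac{5}{2} = \frac{275}{2}$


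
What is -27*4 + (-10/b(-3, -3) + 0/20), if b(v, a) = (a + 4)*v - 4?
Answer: -746/7 ≈ -106.57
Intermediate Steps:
b(v, a) = -4 + v*(4 + a) (b(v, a) = (4 + a)*v - 4 = v*(4 + a) - 4 = -4 + v*(4 + a))
-27*4 + (-10/b(-3, -3) + 0/20) = -27*4 + (-10/(-4 + 4*(-3) - 3*(-3)) + 0/20) = -108 + (-10/(-4 - 12 + 9) + 0*(1/20)) = -108 + (-10/(-7) + 0) = -108 + (-10*(-⅐) + 0) = -108 + (10/7 + 0) = -108 + 10/7 = -746/7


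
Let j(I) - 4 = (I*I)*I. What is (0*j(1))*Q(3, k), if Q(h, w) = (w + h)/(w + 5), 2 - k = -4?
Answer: 0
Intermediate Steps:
k = 6 (k = 2 - 1*(-4) = 2 + 4 = 6)
j(I) = 4 + I**3 (j(I) = 4 + (I*I)*I = 4 + I**2*I = 4 + I**3)
Q(h, w) = (h + w)/(5 + w)
(0*j(1))*Q(3, k) = (0*(4 + 1**3))*((3 + 6)/(5 + 6)) = (0*(4 + 1))*(9/11) = (0*5)*((1/11)*9) = 0*(9/11) = 0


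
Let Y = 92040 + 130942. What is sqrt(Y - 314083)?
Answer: I*sqrt(91101) ≈ 301.83*I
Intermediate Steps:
Y = 222982
sqrt(Y - 314083) = sqrt(222982 - 314083) = sqrt(-91101) = I*sqrt(91101)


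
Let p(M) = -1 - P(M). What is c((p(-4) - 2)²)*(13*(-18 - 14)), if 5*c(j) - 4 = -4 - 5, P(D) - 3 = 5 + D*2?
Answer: 416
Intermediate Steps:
P(D) = 8 + 2*D (P(D) = 3 + (5 + D*2) = 3 + (5 + 2*D) = 8 + 2*D)
p(M) = -9 - 2*M (p(M) = -1 - (8 + 2*M) = -1 + (-8 - 2*M) = -9 - 2*M)
c(j) = -1 (c(j) = ⅘ + (-4 - 5)/5 = ⅘ + (⅕)*(-9) = ⅘ - 9/5 = -1)
c((p(-4) - 2)²)*(13*(-18 - 14)) = -13*(-18 - 14) = -13*(-32) = -1*(-416) = 416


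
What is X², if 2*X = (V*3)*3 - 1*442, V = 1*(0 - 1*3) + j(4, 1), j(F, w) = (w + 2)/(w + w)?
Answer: 829921/16 ≈ 51870.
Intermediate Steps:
j(F, w) = (2 + w)/(2*w) (j(F, w) = (2 + w)/((2*w)) = (2 + w)*(1/(2*w)) = (2 + w)/(2*w))
V = -3/2 (V = 1*(0 - 1*3) + (½)*(2 + 1)/1 = 1*(0 - 3) + (½)*1*3 = 1*(-3) + 3/2 = -3 + 3/2 = -3/2 ≈ -1.5000)
X = -911/4 (X = (-3/2*3*3 - 1*442)/2 = (-9/2*3 - 442)/2 = (-27/2 - 442)/2 = (½)*(-911/2) = -911/4 ≈ -227.75)
X² = (-911/4)² = 829921/16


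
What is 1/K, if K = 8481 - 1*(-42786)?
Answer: 1/51267 ≈ 1.9506e-5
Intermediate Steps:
K = 51267 (K = 8481 + 42786 = 51267)
1/K = 1/51267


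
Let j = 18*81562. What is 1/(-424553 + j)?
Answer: 1/1043563 ≈ 9.5825e-7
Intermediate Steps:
j = 1468116
1/(-424553 + j) = 1/(-424553 + 1468116) = 1/1043563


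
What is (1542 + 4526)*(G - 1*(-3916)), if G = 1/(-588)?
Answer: 3493054819/147 ≈ 2.3762e+7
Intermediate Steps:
G = -1/588 ≈ -0.0017007
(1542 + 4526)*(G - 1*(-3916)) = (1542 + 4526)*(-1/588 - 1*(-3916)) = 6068*(-1/588 + 3916) = 6068*(2302607/588) = 3493054819/147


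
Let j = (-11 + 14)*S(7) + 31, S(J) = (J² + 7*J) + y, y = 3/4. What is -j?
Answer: -1309/4 ≈ -327.25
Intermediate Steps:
y = ¾ (y = 3*(¼) = ¾ ≈ 0.75000)
S(J) = ¾ + J² + 7*J (S(J) = (J² + 7*J) + ¾ = ¾ + J² + 7*J)
j = 1309/4 (j = (-11 + 14)*(¾ + 7² + 7*7) + 31 = 3*(¾ + 49 + 49) + 31 = 3*(395/4) + 31 = 1185/4 + 31 = 1309/4 ≈ 327.25)
-j = -1*1309/4 = -1309/4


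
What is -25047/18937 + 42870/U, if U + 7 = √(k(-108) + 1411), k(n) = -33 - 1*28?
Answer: 5650218183/24637037 + 643050*√6/1301 ≈ 1440.1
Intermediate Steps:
k(n) = -61 (k(n) = -33 - 28 = -61)
U = -7 + 15*√6 (U = -7 + √(-61 + 1411) = -7 + √1350 = -7 + 15*√6 ≈ 29.742)
-25047/18937 + 42870/U = -25047/18937 + 42870/(-7 + 15*√6)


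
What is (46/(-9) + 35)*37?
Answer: 9953/9 ≈ 1105.9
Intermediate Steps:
(46/(-9) + 35)*37 = (46*(-⅑) + 35)*37 = (-46/9 + 35)*37 = (269/9)*37 = 9953/9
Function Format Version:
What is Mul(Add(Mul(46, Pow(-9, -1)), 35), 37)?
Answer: Rational(9953, 9) ≈ 1105.9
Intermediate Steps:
Mul(Add(Mul(46, Pow(-9, -1)), 35), 37) = Mul(Add(Mul(46, Rational(-1, 9)), 35), 37) = Mul(Add(Rational(-46, 9), 35), 37) = Mul(Rational(269, 9), 37) = Rational(9953, 9)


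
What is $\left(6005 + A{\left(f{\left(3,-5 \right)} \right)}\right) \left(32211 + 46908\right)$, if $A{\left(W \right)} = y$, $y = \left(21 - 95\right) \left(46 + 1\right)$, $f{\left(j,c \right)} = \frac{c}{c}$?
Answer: $199933713$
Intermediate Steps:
$f{\left(j,c \right)} = 1$
$y = -3478$ ($y = \left(-74\right) 47 = -3478$)
$A{\left(W \right)} = -3478$
$\left(6005 + A{\left(f{\left(3,-5 \right)} \right)}\right) \left(32211 + 46908\right) = \left(6005 - 3478\right) \left(32211 + 46908\right) = 2527 \cdot 79119 = 199933713$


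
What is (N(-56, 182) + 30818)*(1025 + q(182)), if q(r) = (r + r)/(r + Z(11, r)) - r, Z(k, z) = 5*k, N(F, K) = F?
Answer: 2052389370/79 ≈ 2.5980e+7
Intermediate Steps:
q(r) = -r + 2*r/(55 + r) (q(r) = (r + r)/(r + 5*11) - r = (2*r)/(r + 55) - r = (2*r)/(55 + r) - r = 2*r/(55 + r) - r = -r + 2*r/(55 + r))
(N(-56, 182) + 30818)*(1025 + q(182)) = (-56 + 30818)*(1025 - 1*182*(53 + 182)/(55 + 182)) = 30762*(1025 - 1*182*235/237) = 30762*(1025 - 1*182*1/237*235) = 30762*(1025 - 42770/237) = 30762*(200155/237) = 2052389370/79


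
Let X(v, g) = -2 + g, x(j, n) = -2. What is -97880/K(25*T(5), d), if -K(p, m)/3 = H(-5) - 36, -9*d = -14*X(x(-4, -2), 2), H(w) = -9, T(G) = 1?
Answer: -19576/27 ≈ -725.04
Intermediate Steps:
d = 0 (d = -(-14)*(-2 + 2)/9 = -(-14)*0/9 = -⅑*0 = 0)
K(p, m) = 135 (K(p, m) = -3*(-9 - 36) = -3*(-45) = 135)
-97880/K(25*T(5), d) = -97880/135 = -97880*1/135 = -19576/27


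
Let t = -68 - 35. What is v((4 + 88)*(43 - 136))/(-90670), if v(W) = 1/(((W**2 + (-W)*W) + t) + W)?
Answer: 1/785111530 ≈ 1.2737e-9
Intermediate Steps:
t = -103
v(W) = 1/(-103 + W) (v(W) = 1/(((W**2 + (-W)*W) - 103) + W) = 1/(((W**2 - W**2) - 103) + W) = 1/((0 - 103) + W) = 1/(-103 + W))
v((4 + 88)*(43 - 136))/(-90670) = 1/((-103 + (4 + 88)*(43 - 136))*(-90670)) = -1/90670/(-103 + 92*(-93)) = -1/90670/(-103 - 8556) = -1/90670/(-8659) = -1/8659*(-1/90670) = 1/785111530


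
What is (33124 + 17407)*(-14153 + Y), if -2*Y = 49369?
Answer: -3924995425/2 ≈ -1.9625e+9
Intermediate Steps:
Y = -49369/2 (Y = -½*49369 = -49369/2 ≈ -24685.)
(33124 + 17407)*(-14153 + Y) = (33124 + 17407)*(-14153 - 49369/2) = 50531*(-77675/2) = -3924995425/2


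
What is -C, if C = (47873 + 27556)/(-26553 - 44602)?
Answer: 75429/71155 ≈ 1.0601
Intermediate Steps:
C = -75429/71155 (C = 75429/(-71155) = 75429*(-1/71155) = -75429/71155 ≈ -1.0601)
-C = -1*(-75429/71155) = 75429/71155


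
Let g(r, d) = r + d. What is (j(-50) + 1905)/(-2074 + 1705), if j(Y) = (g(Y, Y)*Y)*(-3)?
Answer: 1455/41 ≈ 35.488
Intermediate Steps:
g(r, d) = d + r
j(Y) = -6*Y² (j(Y) = ((Y + Y)*Y)*(-3) = ((2*Y)*Y)*(-3) = (2*Y²)*(-3) = -6*Y²)
(j(-50) + 1905)/(-2074 + 1705) = (-6*(-50)² + 1905)/(-2074 + 1705) = (-6*2500 + 1905)/(-369) = (-15000 + 1905)*(-1/369) = -13095*(-1/369) = 1455/41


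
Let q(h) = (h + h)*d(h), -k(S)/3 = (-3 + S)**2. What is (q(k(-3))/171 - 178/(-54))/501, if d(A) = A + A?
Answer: 141659/257013 ≈ 0.55117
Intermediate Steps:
k(S) = -3*(-3 + S)**2
d(A) = 2*A
q(h) = 4*h**2 (q(h) = (h + h)*(2*h) = (2*h)*(2*h) = 4*h**2)
(q(k(-3))/171 - 178/(-54))/501 = ((4*(-3*(-3 - 3)**2)**2)/171 - 178/(-54))/501 = ((4*(-3*(-6)**2)**2)*(1/171) - 178*(-1/54))*(1/501) = ((4*(-3*36)**2)*(1/171) + 89/27)*(1/501) = ((4*(-108)**2)*(1/171) + 89/27)*(1/501) = ((4*11664)*(1/171) + 89/27)*(1/501) = (46656*(1/171) + 89/27)*(1/501) = (5184/19 + 89/27)*(1/501) = (141659/513)*(1/501) = 141659/257013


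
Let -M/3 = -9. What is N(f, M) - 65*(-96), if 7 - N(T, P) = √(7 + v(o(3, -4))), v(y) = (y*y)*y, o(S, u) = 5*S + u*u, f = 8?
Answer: 6247 - √29798 ≈ 6074.4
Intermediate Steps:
o(S, u) = u² + 5*S (o(S, u) = 5*S + u² = u² + 5*S)
v(y) = y³ (v(y) = y²*y = y³)
M = 27 (M = -3*(-9) = 27)
N(T, P) = 7 - √29798 (N(T, P) = 7 - √(7 + ((-4)² + 5*3)³) = 7 - √(7 + (16 + 15)³) = 7 - √(7 + 31³) = 7 - √(7 + 29791) = 7 - √29798)
N(f, M) - 65*(-96) = (7 - √29798) - 65*(-96) = (7 - √29798) + 6240 = 6247 - √29798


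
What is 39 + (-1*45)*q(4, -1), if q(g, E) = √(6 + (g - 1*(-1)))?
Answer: 39 - 45*√11 ≈ -110.25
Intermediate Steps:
q(g, E) = √(7 + g) (q(g, E) = √(6 + (g + 1)) = √(6 + (1 + g)) = √(7 + g))
39 + (-1*45)*q(4, -1) = 39 + (-1*45)*√(7 + 4) = 39 - 45*√11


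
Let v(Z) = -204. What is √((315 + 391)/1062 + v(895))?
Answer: I*√6370289/177 ≈ 14.26*I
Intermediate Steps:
√((315 + 391)/1062 + v(895)) = √((315 + 391)/1062 - 204) = √((1/1062)*706 - 204) = √(353/531 - 204) = √(-107971/531) = I*√6370289/177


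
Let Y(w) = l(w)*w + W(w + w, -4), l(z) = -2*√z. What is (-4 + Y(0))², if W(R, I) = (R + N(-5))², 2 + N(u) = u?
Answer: 2025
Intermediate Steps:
N(u) = -2 + u
W(R, I) = (-7 + R)² (W(R, I) = (R + (-2 - 5))² = (R - 7)² = (-7 + R)²)
Y(w) = (-7 + 2*w)² - 2*w^(3/2) (Y(w) = (-2*√w)*w + (-7 + (w + w))² = -2*w^(3/2) + (-7 + 2*w)² = (-7 + 2*w)² - 2*w^(3/2))
(-4 + Y(0))² = (-4 + ((-7 + 2*0)² - 2*0^(3/2)))² = (-4 + ((-7 + 0)² - 2*0))² = (-4 + ((-7)² + 0))² = (-4 + (49 + 0))² = (-4 + 49)² = 45² = 2025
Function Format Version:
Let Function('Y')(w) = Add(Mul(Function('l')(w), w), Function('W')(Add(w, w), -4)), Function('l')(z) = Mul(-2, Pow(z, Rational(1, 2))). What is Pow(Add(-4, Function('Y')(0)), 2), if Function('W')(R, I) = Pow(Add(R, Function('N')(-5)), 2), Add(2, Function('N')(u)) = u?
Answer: 2025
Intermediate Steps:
Function('N')(u) = Add(-2, u)
Function('W')(R, I) = Pow(Add(-7, R), 2) (Function('W')(R, I) = Pow(Add(R, Add(-2, -5)), 2) = Pow(Add(R, -7), 2) = Pow(Add(-7, R), 2))
Function('Y')(w) = Add(Pow(Add(-7, Mul(2, w)), 2), Mul(-2, Pow(w, Rational(3, 2)))) (Function('Y')(w) = Add(Mul(Mul(-2, Pow(w, Rational(1, 2))), w), Pow(Add(-7, Add(w, w)), 2)) = Add(Mul(-2, Pow(w, Rational(3, 2))), Pow(Add(-7, Mul(2, w)), 2)) = Add(Pow(Add(-7, Mul(2, w)), 2), Mul(-2, Pow(w, Rational(3, 2)))))
Pow(Add(-4, Function('Y')(0)), 2) = Pow(Add(-4, Add(Pow(Add(-7, Mul(2, 0)), 2), Mul(-2, Pow(0, Rational(3, 2))))), 2) = Pow(Add(-4, Add(Pow(Add(-7, 0), 2), Mul(-2, 0))), 2) = Pow(Add(-4, Add(Pow(-7, 2), 0)), 2) = Pow(Add(-4, Add(49, 0)), 2) = Pow(Add(-4, 49), 2) = Pow(45, 2) = 2025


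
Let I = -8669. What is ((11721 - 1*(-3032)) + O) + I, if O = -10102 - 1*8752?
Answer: -12770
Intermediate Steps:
O = -18854 (O = -10102 - 8752 = -18854)
((11721 - 1*(-3032)) + O) + I = ((11721 - 1*(-3032)) - 18854) - 8669 = ((11721 + 3032) - 18854) - 8669 = (14753 - 18854) - 8669 = -4101 - 8669 = -12770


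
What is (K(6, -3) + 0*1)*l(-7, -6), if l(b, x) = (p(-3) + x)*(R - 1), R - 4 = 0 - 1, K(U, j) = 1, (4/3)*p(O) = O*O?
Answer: 3/2 ≈ 1.5000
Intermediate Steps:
p(O) = 3*O**2/4 (p(O) = 3*(O*O)/4 = 3*O**2/4)
R = 3 (R = 4 + (0 - 1) = 4 - 1 = 3)
l(b, x) = 27/2 + 2*x (l(b, x) = ((3/4)*(-3)**2 + x)*(3 - 1) = ((3/4)*9 + x)*2 = (27/4 + x)*2 = 27/2 + 2*x)
(K(6, -3) + 0*1)*l(-7, -6) = (1 + 0*1)*(27/2 + 2*(-6)) = (1 + 0)*(27/2 - 12) = 1*(3/2) = 3/2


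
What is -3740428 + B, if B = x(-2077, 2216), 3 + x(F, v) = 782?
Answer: -3739649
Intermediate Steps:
x(F, v) = 779 (x(F, v) = -3 + 782 = 779)
B = 779
-3740428 + B = -3740428 + 779 = -3739649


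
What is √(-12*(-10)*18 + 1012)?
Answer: 2*√793 ≈ 56.320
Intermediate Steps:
√(-12*(-10)*18 + 1012) = √(120*18 + 1012) = √(2160 + 1012) = √3172 = 2*√793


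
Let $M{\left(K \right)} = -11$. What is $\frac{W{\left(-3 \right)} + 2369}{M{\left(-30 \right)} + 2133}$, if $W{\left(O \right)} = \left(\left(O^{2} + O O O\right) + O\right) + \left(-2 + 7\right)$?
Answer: $\frac{2353}{2122} \approx 1.1089$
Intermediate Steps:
$W{\left(O \right)} = 5 + O + O^{2} + O^{3}$ ($W{\left(O \right)} = \left(\left(O^{2} + O^{2} O\right) + O\right) + 5 = \left(\left(O^{2} + O^{3}\right) + O\right) + 5 = \left(O + O^{2} + O^{3}\right) + 5 = 5 + O + O^{2} + O^{3}$)
$\frac{W{\left(-3 \right)} + 2369}{M{\left(-30 \right)} + 2133} = \frac{\left(5 - 3 + \left(-3\right)^{2} + \left(-3\right)^{3}\right) + 2369}{-11 + 2133} = \frac{\left(5 - 3 + 9 - 27\right) + 2369}{2122} = \left(-16 + 2369\right) \frac{1}{2122} = 2353 \cdot \frac{1}{2122} = \frac{2353}{2122}$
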